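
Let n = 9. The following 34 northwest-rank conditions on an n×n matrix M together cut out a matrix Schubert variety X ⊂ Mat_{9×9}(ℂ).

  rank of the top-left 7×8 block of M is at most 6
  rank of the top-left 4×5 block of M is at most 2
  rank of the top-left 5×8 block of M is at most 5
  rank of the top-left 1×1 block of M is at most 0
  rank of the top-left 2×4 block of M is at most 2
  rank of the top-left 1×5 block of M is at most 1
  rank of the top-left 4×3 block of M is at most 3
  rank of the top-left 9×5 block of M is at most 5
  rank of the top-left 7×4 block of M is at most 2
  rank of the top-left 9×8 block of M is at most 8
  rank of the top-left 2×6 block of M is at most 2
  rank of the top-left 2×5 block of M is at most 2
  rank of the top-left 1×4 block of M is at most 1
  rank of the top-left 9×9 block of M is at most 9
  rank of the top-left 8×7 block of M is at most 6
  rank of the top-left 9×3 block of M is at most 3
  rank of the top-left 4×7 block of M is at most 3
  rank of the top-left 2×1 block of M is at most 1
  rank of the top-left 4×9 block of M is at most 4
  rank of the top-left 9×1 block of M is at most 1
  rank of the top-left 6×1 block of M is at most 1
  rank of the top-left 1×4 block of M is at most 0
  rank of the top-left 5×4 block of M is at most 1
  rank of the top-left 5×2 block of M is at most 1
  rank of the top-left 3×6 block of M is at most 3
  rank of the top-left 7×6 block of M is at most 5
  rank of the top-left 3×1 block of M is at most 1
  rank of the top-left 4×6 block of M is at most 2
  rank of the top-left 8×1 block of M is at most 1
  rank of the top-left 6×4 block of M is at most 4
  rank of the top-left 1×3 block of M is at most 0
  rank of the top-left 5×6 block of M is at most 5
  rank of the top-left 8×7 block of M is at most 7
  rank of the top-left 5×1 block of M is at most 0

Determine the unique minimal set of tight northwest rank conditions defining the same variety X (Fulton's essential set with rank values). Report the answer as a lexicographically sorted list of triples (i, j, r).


Propagating the 34 rank bounds to every northwest block:

  R[1]: 0  0  0  0  1  1  1  1  1
  R[2]: 0  1  1  1  2  2  2  2  2
  R[3]: 0  1  1  1  2  2  3  3  3
  R[4]: 0  1  1  1  2  2  3  4  4
  R[5]: 0  1  1  1  2  3  4  5  5
  R[6]: 1  2  2  2  3  4  5  6  6
  R[7]: 1  2  2  2  3  4  5  6  7
  R[8]: 1  2  3  3  4  5  6  7  8
  R[9]: 1  2  3  4  5  6  7  8  9

reading off 1-entries of Δ²R: w = (5, 2, 7, 8, 6, 1, 9, 3, 4).

Fulton essential set (5 of the 18 Rothe cells):

[(1, 4, 0), (4, 6, 2), (5, 1, 0), (5, 4, 1), (7, 4, 2)]


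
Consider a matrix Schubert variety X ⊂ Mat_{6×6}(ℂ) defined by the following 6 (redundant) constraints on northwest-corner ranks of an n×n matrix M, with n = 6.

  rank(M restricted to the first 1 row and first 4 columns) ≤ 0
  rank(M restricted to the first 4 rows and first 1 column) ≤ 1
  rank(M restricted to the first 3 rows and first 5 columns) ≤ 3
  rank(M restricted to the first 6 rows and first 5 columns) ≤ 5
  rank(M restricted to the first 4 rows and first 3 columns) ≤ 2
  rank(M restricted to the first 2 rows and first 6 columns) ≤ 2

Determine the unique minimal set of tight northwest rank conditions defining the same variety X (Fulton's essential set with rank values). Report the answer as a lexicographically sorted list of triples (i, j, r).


Computing R[i][j] = min implied NW-rank bound (n=6, 6 conditions):

  i=1: 0 | 0 | 0 | 0 | 1 | 1
  i=2: 1 | 1 | 1 | 1 | 2 | 2
  i=3: 1 | 2 | 2 | 2 | 3 | 3
  i=4: 1 | 2 | 2 | 3 | 4 | 4
  i=5: 1 | 2 | 3 | 4 | 5 | 5
  i=6: 1 | 2 | 3 | 4 | 5 | 6

the unique w with this rank table is (5, 1, 2, 4, 3, 6).

ℓ(w)=5; the 2 essential cells (i,j,r):

[(1, 4, 0), (4, 3, 2)]


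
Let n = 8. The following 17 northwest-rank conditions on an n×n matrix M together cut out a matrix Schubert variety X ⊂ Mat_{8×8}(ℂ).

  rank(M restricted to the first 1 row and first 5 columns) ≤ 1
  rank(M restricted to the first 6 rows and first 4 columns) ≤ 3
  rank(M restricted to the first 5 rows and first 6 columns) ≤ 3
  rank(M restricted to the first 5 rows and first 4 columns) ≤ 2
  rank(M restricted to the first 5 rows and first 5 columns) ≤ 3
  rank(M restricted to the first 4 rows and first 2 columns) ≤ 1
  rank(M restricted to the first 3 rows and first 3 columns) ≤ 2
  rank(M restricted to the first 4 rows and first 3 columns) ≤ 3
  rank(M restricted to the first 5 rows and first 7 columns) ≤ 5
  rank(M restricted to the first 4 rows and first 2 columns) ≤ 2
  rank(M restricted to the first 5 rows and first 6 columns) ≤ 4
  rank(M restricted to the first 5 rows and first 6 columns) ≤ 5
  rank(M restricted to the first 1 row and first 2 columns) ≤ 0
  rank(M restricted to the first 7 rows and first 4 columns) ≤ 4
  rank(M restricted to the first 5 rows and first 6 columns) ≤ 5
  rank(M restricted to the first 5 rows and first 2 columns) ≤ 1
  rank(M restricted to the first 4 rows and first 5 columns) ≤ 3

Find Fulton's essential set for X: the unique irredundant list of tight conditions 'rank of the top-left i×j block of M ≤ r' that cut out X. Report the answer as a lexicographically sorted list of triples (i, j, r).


Reconstructing r_w from the 17 given conditions:

  i=1: 0, 0, 1, 1, 1, 1, 1, 1
  i=2: 1, 1, 2, 2, 2, 2, 2, 2
  i=3: 1, 1, 2, 2, 3, 3, 3, 3
  i=4: 1, 1, 2, 2, 3, 3, 4, 4
  i=5: 1, 1, 2, 2, 3, 3, 4, 5
  i=6: 1, 2, 3, 3, 4, 4, 5, 6
  i=7: 1, 2, 3, 4, 5, 5, 6, 7
  i=8: 1, 2, 3, 4, 5, 6, 7, 8

so w = (3, 1, 5, 7, 8, 2, 4, 6).

Rothe diagram D(w) (10 cells), 4 SE-corners (essential conditions):

[(1, 2, 0), (5, 2, 1), (5, 4, 2), (5, 6, 3)]


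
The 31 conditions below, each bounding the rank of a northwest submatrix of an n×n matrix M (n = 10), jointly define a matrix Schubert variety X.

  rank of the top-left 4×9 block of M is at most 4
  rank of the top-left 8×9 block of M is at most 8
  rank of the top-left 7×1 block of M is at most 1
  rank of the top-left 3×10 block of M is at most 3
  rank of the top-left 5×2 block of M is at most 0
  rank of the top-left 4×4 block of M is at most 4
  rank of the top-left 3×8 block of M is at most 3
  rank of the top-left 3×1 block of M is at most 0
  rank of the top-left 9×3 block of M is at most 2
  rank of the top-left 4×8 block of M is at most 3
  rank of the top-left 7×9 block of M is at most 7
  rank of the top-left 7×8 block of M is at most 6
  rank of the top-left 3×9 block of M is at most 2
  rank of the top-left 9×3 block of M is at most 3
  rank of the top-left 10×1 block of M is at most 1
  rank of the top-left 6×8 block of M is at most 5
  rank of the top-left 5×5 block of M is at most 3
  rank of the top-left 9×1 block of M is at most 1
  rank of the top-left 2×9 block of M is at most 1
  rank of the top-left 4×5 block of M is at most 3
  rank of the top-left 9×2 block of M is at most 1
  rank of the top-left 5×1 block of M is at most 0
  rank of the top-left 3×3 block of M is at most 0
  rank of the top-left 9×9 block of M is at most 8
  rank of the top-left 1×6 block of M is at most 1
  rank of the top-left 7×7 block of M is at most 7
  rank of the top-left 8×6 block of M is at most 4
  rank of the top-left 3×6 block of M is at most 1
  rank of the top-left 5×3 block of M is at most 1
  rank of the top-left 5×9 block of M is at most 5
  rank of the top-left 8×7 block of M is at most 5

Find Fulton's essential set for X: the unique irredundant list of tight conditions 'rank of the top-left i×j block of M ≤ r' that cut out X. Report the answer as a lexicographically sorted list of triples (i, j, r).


Computing R[i][j] = min implied NW-rank bound (n=10, 31 conditions):

  0 | 0 | 0 | 1 | 1 | 1 | 1 | 1 | 1 | 1
  0 | 0 | 0 | 1 | 1 | 1 | 1 | 1 | 1 | 2
  0 | 0 | 0 | 1 | 1 | 1 | 2 | 2 | 2 | 3
  0 | 0 | 1 | 2 | 2 | 2 | 3 | 3 | 3 | 4
  0 | 0 | 1 | 2 | 3 | 3 | 4 | 4 | 4 | 5
  1 | 1 | 2 | 3 | 4 | 4 | 5 | 5 | 5 | 6
  1 | 1 | 2 | 3 | 4 | 4 | 5 | 6 | 6 | 7
  1 | 1 | 2 | 3 | 4 | 4 | 5 | 6 | 7 | 8
  1 | 1 | 2 | 3 | 4 | 5 | 6 | 7 | 8 | 9
  1 | 2 | 3 | 4 | 5 | 6 | 7 | 8 | 9 | 10

giving w = (4, 10, 7, 3, 5, 1, 8, 9, 6, 2) via Δ²R.

6 SE-corners of the 25-cell Rothe diagram give Ess(w):

[(2, 9, 1), (3, 3, 0), (3, 6, 1), (5, 2, 0), (8, 6, 4), (9, 2, 1)]


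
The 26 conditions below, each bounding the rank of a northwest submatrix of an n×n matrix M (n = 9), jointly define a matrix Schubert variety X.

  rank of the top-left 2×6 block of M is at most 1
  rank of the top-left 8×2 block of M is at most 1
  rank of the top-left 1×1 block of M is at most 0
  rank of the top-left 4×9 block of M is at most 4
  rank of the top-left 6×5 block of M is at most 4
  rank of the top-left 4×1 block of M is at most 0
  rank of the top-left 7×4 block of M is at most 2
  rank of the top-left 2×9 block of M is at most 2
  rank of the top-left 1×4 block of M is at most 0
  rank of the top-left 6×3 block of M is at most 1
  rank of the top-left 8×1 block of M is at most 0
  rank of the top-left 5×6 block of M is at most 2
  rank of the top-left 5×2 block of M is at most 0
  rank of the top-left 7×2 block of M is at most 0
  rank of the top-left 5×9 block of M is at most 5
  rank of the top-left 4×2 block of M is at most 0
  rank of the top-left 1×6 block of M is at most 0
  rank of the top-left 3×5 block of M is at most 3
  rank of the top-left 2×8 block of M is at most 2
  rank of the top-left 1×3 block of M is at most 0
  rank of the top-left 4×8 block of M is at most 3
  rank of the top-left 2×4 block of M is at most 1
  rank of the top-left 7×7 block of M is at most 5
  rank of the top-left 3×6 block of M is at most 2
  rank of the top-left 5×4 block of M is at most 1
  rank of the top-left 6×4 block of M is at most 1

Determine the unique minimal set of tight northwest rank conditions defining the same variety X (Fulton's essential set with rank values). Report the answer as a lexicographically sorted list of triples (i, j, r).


Recovering R(i,j) via the rank-extension bound from the 26 conditions:

  R[1]: 0  0  0  0  0  0  1  1  1
  R[2]: 0  0  1  1  1  1  2  2  2
  R[3]: 0  0  1  1  2  2  3  3  3
  R[4]: 0  0  1  1  2  2  3  3  4
  R[5]: 0  0  1  1  2  2  3  4  5
  R[6]: 0  0  1  1  2  3  4  5  6
  R[7]: 0  0  1  2  3  4  5  6  7
  R[8]: 0  1  2  3  4  5  6  7  8
  R[9]: 1  2  3  4  5  6  7  8  9

the unique w with this rank table is (7, 3, 5, 9, 8, 6, 4, 2, 1).

Rothe diagram D(w) (26 cells), 6 SE-corners (essential conditions):

[(1, 6, 0), (4, 8, 3), (5, 6, 2), (6, 4, 1), (7, 2, 0), (8, 1, 0)]


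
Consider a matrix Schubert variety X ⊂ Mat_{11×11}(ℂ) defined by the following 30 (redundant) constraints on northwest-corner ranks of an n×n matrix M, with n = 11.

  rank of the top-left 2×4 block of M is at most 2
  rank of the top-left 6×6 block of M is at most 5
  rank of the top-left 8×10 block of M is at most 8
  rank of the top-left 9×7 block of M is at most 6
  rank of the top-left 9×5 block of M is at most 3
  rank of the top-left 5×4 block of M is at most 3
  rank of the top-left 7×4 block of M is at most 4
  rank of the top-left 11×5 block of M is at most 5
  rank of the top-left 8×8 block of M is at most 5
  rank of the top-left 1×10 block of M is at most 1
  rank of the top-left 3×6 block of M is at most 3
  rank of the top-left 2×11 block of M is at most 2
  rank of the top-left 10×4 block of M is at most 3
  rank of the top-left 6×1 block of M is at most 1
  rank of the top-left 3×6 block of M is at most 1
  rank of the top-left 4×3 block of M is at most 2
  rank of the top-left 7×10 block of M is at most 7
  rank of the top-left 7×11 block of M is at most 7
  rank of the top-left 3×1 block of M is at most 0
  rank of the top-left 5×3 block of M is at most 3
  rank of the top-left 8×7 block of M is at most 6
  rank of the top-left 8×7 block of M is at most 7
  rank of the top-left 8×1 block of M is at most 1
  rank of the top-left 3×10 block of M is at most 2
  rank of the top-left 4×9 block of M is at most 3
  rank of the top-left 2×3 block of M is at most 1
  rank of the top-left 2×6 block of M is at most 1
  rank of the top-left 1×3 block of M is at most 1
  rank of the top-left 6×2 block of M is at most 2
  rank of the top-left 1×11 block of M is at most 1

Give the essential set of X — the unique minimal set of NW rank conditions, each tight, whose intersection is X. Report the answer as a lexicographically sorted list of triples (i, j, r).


Recovering R(i,j) via the rank-extension bound from the 30 conditions:

  R[1]: 0  1  1  1  1  1  1  1  1  1  1
  R[2]: 0  1  1  1  1  1  2  2  2  2  2
  R[3]: 0  1  1  1  1  1  2  2  2  2  3
  R[4]: 1  2  2  2  2  2  3  3  3  3  4
  R[5]: 1  2  3  3  3  3  4  4  4  4  5
  R[6]: 1  2  3  3  3  4  5  5  5  5  6
  R[7]: 1  2  3  3  3  4  5  5  6  6  7
  R[8]: 1  2  3  3  3  4  5  5  6  7  8
  R[9]: 1  2  3  3  3  4  5  6  7  8  9
  R[10]: 1  2  3  3  4  5  6  7  8  9  10
  R[11]: 1  2  3  4  5  6  7  8  9  10  11

second differences of R give the permutation w = (2, 7, 11, 1, 3, 6, 9, 10, 8, 5, 4).

6 SE-corners of the 25-cell Rothe diagram give Ess(w):

[(3, 1, 0), (3, 6, 1), (3, 10, 2), (8, 8, 5), (9, 5, 3), (10, 4, 3)]


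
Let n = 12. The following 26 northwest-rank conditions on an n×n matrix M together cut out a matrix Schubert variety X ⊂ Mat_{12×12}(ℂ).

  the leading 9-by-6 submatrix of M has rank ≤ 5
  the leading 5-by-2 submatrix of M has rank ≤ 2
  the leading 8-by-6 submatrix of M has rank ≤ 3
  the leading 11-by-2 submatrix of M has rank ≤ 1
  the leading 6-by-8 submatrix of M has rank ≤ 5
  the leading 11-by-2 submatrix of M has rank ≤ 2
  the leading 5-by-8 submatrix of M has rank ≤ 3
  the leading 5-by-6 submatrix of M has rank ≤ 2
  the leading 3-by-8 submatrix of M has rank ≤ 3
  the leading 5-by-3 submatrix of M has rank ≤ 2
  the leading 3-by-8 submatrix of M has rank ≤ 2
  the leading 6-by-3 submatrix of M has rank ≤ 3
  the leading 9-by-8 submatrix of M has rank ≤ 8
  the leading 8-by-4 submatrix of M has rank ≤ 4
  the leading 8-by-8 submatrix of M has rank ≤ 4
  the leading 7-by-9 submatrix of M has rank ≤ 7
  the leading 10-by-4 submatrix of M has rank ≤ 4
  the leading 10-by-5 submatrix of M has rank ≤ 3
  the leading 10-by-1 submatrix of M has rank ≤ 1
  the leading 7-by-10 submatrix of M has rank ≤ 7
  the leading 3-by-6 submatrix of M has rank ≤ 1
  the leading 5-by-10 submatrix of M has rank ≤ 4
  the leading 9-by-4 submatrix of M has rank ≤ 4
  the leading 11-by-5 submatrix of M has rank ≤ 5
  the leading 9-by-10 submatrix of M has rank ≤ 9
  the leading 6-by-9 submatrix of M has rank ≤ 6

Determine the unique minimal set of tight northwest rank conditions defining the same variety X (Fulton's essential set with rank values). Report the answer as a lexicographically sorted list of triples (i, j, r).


Recovering R(i,j) via the rank-extension bound from the 26 conditions:

  1 | 1 | 1 | 1 | 1 | 1 | 1 | 1 | 1 | 1 | 1 | 1
  1 | 1 | 1 | 1 | 1 | 1 | 2 | 2 | 2 | 2 | 2 | 2
  1 | 1 | 1 | 1 | 1 | 1 | 2 | 2 | 3 | 3 | 3 | 3
  1 | 1 | 2 | 2 | 2 | 2 | 3 | 3 | 4 | 4 | 4 | 4
  1 | 1 | 2 | 2 | 2 | 2 | 3 | 3 | 4 | 4 | 5 | 5
  1 | 1 | 2 | 3 | 3 | 3 | 4 | 4 | 5 | 5 | 6 | 6
  1 | 1 | 2 | 3 | 3 | 3 | 4 | 4 | 5 | 6 | 7 | 7
  1 | 1 | 2 | 3 | 3 | 3 | 4 | 4 | 5 | 6 | 7 | 8
  1 | 1 | 2 | 3 | 3 | 4 | 5 | 5 | 6 | 7 | 8 | 9
  1 | 1 | 2 | 3 | 3 | 4 | 5 | 6 | 7 | 8 | 9 | 10
  1 | 1 | 2 | 3 | 4 | 5 | 6 | 7 | 8 | 9 | 10 | 11
  1 | 2 | 3 | 4 | 5 | 6 | 7 | 8 | 9 | 10 | 11 | 12

hence w(1..12) = (1, 7, 9, 3, 11, 4, 10, 12, 6, 8, 5, 2).

D(w) has 32 cells with 9 SE-corners; essential set:

[(3, 6, 1), (3, 8, 2), (5, 6, 2), (5, 8, 3), (5, 10, 4), (8, 6, 3), (8, 8, 4), (10, 5, 3), (11, 2, 1)]


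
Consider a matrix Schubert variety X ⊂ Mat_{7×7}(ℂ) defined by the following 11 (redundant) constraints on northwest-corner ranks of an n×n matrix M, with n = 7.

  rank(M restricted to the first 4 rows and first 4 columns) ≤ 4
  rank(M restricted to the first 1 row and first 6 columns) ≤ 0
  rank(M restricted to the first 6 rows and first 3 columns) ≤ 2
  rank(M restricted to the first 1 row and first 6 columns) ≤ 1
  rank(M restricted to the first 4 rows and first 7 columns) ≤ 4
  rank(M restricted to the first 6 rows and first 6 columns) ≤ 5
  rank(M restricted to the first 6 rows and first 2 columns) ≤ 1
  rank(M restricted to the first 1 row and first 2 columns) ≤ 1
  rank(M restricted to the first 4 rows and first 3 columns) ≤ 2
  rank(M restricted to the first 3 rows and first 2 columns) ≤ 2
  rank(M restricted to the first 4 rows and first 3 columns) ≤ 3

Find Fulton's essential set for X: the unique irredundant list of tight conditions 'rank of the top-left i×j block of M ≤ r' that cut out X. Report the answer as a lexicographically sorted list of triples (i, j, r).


Reconstructing r_w from the 11 given conditions:

  row 1: 0  0  0  0  0  0  1
  row 2: 1  1  1  1  1  1  2
  row 3: 1  1  2  2  2  2  3
  row 4: 1  1  2  3  3  3  4
  row 5: 1  1  2  3  4  4  5
  row 6: 1  1  2  3  4  5  6
  row 7: 1  2  3  4  5  6  7

hence w(1..7) = (7, 1, 3, 4, 5, 6, 2).

D(w) has 10 cells with 2 SE-corners; essential set:

[(1, 6, 0), (6, 2, 1)]


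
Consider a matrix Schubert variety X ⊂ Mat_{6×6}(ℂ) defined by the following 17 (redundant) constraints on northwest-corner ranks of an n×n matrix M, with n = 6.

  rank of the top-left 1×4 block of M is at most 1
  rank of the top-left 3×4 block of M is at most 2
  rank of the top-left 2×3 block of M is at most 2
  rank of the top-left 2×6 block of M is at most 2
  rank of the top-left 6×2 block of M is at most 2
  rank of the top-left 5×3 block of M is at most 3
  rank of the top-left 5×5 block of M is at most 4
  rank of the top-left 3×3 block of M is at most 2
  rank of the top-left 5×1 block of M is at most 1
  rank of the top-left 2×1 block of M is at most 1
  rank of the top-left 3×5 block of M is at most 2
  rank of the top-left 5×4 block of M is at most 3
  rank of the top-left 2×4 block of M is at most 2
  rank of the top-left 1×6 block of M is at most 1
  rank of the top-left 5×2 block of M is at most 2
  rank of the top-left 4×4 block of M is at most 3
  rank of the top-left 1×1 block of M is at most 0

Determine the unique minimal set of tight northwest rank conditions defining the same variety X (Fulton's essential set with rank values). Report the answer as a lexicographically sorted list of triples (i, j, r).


Rank table r_w(6×6) implied by the 17 constraints:

  0 | 1 | 1 | 1 | 1 | 1
  1 | 2 | 2 | 2 | 2 | 2
  1 | 2 | 2 | 2 | 2 | 3
  1 | 2 | 3 | 3 | 3 | 4
  1 | 2 | 3 | 3 | 4 | 5
  1 | 2 | 3 | 4 | 5 | 6

hence w(1..6) = (2, 1, 6, 3, 5, 4).

ℓ(w)=5; the 3 essential cells (i,j,r):

[(1, 1, 0), (3, 5, 2), (5, 4, 3)]


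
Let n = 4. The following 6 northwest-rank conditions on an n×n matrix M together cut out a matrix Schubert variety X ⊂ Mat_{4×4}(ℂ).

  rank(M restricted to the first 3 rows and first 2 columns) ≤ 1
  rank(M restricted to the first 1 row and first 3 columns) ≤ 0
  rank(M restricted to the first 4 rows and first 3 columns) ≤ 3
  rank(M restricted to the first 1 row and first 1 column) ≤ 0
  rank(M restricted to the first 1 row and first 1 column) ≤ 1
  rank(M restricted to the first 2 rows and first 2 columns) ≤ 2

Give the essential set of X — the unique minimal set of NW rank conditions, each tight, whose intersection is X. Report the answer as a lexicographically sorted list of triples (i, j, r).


Rank table r_w(4×4) implied by the 6 constraints:

  0 | 0 | 0 | 1
  1 | 1 | 1 | 2
  1 | 1 | 2 | 3
  1 | 2 | 3 | 4

so w = (4, 1, 3, 2).

D(w) has 4 cells with 2 SE-corners; essential set:

[(1, 3, 0), (3, 2, 1)]


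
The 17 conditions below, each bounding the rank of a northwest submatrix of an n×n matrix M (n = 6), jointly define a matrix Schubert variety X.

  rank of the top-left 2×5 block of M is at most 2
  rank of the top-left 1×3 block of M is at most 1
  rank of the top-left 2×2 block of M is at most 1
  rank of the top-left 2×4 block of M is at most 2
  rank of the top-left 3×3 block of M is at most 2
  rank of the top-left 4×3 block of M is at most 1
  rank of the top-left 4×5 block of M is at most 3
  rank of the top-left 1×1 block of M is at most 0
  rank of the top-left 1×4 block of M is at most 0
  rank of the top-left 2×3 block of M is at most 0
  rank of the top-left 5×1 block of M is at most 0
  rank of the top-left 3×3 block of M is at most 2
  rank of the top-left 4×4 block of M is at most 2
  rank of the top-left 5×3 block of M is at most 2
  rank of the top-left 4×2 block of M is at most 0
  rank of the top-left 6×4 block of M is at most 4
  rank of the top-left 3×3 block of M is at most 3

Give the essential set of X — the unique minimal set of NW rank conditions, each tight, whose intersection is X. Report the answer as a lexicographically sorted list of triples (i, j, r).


The tightest implied rank at each (i,j), from the 17 conditions:

  i=1: 0 0 0 0 1 1
  i=2: 0 0 0 1 2 2
  i=3: 0 0 1 2 3 3
  i=4: 0 0 1 2 3 4
  i=5: 0 1 2 3 4 5
  i=6: 1 2 3 4 5 6

giving w = (5, 4, 3, 6, 2, 1) via Δ²R.

ℓ(w)=12; the 4 essential cells (i,j,r):

[(1, 4, 0), (2, 3, 0), (4, 2, 0), (5, 1, 0)]


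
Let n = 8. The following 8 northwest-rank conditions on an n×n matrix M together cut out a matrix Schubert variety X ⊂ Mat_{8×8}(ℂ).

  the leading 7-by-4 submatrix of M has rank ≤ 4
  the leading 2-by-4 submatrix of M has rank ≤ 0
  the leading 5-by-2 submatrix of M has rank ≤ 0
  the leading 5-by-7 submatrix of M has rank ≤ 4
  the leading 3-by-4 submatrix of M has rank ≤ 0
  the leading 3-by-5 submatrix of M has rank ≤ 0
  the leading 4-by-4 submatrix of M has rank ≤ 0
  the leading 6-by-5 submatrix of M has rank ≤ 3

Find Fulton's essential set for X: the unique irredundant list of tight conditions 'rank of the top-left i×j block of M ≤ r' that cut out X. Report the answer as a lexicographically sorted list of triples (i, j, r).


Recovering R(i,j) via the rank-extension bound from the 8 conditions:

  row 1: 0, 0, 0, 0, 0, 1, 1, 1
  row 2: 0, 0, 0, 0, 0, 1, 2, 2
  row 3: 0, 0, 0, 0, 0, 1, 2, 3
  row 4: 0, 0, 0, 0, 1, 2, 3, 4
  row 5: 0, 0, 1, 1, 2, 3, 4, 5
  row 6: 1, 1, 2, 2, 3, 4, 5, 6
  row 7: 1, 2, 3, 3, 4, 5, 6, 7
  row 8: 1, 2, 3, 4, 5, 6, 7, 8

so w = (6, 7, 8, 5, 3, 1, 2, 4).

Rothe diagram D(w) (21 cells), 3 SE-corners (essential conditions):

[(3, 5, 0), (4, 4, 0), (5, 2, 0)]


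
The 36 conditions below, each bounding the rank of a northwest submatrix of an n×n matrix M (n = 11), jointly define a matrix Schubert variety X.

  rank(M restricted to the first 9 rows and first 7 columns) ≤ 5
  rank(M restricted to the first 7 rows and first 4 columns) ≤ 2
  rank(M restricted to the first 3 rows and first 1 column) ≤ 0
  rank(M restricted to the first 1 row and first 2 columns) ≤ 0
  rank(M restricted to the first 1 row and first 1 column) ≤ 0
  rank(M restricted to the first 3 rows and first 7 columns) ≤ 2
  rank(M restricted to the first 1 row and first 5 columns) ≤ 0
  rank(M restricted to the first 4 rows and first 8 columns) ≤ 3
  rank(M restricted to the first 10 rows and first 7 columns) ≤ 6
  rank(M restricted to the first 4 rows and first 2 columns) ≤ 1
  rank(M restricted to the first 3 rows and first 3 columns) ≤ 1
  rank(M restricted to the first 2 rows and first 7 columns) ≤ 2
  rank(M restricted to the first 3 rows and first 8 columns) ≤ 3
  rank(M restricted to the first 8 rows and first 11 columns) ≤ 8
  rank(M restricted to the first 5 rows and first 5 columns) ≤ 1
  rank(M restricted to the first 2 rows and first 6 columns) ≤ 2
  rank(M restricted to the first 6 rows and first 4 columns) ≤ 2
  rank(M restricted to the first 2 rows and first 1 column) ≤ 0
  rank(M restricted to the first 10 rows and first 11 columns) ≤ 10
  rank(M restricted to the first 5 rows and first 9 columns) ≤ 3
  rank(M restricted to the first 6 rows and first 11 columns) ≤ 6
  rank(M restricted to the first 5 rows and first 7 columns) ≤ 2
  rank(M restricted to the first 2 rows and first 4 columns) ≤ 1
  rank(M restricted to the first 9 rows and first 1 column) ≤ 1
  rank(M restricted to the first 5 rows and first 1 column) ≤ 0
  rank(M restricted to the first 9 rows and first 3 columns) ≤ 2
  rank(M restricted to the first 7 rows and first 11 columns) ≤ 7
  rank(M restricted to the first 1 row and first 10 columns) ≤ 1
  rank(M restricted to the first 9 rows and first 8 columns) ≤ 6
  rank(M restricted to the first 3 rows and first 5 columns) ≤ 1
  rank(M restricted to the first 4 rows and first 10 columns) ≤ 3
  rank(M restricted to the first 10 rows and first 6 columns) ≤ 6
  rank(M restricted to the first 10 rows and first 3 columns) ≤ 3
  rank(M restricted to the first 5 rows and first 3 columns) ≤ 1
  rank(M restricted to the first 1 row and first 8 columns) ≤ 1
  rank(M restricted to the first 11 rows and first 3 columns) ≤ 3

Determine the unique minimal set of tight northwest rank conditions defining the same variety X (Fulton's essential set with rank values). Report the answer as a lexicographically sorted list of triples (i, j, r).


Recovering R(i,j) via the rank-extension bound from the 36 conditions:

  i=1: 0 | 0 | 0 | 0 | 0 | 1 | 1 | 1 | 1 | 1 | 1
  i=2: 0 | 1 | 1 | 1 | 1 | 2 | 2 | 2 | 2 | 2 | 2
  i=3: 0 | 1 | 1 | 1 | 1 | 2 | 2 | 3 | 3 | 3 | 3
  i=4: 0 | 1 | 1 | 1 | 1 | 2 | 2 | 3 | 3 | 3 | 4
  i=5: 0 | 1 | 1 | 1 | 1 | 2 | 2 | 3 | 3 | 4 | 5
  i=6: 1 | 2 | 2 | 2 | 2 | 3 | 3 | 4 | 4 | 5 | 6
  i=7: 1 | 2 | 2 | 2 | 3 | 4 | 4 | 5 | 5 | 6 | 7
  i=8: 1 | 2 | 2 | 3 | 4 | 5 | 5 | 6 | 6 | 7 | 8
  i=9: 1 | 2 | 2 | 3 | 4 | 5 | 5 | 6 | 7 | 8 | 9
  i=10: 1 | 2 | 3 | 4 | 5 | 6 | 6 | 7 | 8 | 9 | 10
  i=11: 1 | 2 | 3 | 4 | 5 | 6 | 7 | 8 | 9 | 10 | 11

the unique w with this rank table is (6, 2, 8, 11, 10, 1, 5, 4, 9, 3, 7).

Rothe diagram D(w) (29 cells), 9 SE-corners (essential conditions):

[(1, 5, 0), (4, 10, 3), (5, 1, 0), (5, 5, 1), (5, 7, 2), (5, 9, 3), (7, 4, 2), (9, 3, 2), (9, 7, 5)]


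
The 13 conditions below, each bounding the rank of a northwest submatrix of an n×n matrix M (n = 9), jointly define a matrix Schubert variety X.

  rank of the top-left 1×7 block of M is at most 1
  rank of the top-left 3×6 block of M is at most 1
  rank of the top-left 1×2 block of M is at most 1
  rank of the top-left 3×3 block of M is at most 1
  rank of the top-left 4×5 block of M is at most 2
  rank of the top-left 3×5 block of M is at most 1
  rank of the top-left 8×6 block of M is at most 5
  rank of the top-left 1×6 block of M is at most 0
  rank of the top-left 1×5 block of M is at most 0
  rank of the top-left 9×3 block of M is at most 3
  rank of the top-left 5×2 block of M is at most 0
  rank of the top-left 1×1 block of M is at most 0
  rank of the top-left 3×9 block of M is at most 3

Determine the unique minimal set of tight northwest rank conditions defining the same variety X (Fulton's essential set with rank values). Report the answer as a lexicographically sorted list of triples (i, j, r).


Computing R[i][j] = min implied NW-rank bound (n=9, 13 conditions):

  R[1]: 0 | 0 | 0 | 0 | 0 | 0 | 1 | 1 | 1
  R[2]: 0 | 0 | 1 | 1 | 1 | 1 | 2 | 2 | 2
  R[3]: 0 | 0 | 1 | 1 | 1 | 1 | 2 | 3 | 3
  R[4]: 0 | 0 | 1 | 2 | 2 | 2 | 3 | 4 | 4
  R[5]: 0 | 0 | 1 | 2 | 3 | 3 | 4 | 5 | 5
  R[6]: 1 | 1 | 2 | 3 | 4 | 4 | 5 | 6 | 6
  R[7]: 1 | 2 | 3 | 4 | 5 | 5 | 6 | 7 | 7
  R[8]: 1 | 2 | 3 | 4 | 5 | 5 | 6 | 7 | 8
  R[9]: 1 | 2 | 3 | 4 | 5 | 6 | 7 | 8 | 9

the unique w with this rank table is (7, 3, 8, 4, 5, 1, 2, 9, 6).

D(w) has 18 cells with 4 SE-corners; essential set:

[(1, 6, 0), (3, 6, 1), (5, 2, 0), (8, 6, 5)]


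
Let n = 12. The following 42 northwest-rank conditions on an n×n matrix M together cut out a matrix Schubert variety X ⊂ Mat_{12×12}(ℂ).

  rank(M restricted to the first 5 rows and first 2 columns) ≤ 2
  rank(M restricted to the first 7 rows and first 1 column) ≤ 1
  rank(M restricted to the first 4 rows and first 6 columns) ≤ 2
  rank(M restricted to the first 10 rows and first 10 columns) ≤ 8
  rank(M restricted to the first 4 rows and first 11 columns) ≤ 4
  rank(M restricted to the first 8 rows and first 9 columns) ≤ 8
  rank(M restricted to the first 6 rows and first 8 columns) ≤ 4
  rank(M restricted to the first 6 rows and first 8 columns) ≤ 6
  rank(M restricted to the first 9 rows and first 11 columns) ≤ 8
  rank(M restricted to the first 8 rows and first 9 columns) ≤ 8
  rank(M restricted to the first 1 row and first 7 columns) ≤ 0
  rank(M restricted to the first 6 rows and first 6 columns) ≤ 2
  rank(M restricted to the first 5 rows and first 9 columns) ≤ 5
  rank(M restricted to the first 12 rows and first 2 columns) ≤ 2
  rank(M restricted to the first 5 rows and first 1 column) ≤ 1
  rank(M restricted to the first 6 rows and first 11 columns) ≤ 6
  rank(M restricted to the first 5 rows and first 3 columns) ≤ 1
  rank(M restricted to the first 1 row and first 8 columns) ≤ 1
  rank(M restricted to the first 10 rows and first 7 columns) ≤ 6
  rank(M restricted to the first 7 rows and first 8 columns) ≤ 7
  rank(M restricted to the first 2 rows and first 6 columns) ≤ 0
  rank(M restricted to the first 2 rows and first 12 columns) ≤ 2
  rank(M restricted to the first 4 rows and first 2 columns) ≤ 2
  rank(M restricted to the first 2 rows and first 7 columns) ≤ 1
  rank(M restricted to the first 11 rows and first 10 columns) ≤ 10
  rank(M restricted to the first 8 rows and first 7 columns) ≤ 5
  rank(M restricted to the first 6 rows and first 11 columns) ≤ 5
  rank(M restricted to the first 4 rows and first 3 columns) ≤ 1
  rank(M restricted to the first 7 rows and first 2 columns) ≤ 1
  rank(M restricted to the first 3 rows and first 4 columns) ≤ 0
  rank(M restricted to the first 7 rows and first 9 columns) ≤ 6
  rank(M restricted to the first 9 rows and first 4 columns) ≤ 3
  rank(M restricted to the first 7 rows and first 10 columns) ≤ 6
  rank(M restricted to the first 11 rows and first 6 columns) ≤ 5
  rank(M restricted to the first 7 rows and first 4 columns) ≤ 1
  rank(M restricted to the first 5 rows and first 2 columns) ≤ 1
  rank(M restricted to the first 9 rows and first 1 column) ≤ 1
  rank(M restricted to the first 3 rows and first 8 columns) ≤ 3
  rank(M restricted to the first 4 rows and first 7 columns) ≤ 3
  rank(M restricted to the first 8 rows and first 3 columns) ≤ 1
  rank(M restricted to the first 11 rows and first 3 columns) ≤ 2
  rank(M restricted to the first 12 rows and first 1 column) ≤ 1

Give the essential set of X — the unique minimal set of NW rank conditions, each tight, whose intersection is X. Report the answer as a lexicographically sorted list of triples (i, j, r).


Recovering R(i,j) via the rank-extension bound from the 42 conditions:

  i=1: 0  0  0  0  0  0  0  1  1  1  1  1
  i=2: 0  0  0  0  0  0  1  2  2  2  2  2
  i=3: 0  0  0  0  1  1  2  3  3  3  3  3
  i=4: 1  1  1  1  2  2  3  4  4  4  4  4
  i=5: 1  1  1  1  2  2  3  4  5  5  5  5
  i=6: 1  1  1  1  2  2  3  4  5  5  5  6
  i=7: 1  1  1  1  2  3  4  5  6  6  6  7
  i=8: 1  1  1  2  3  4  5  6  7  7  7  8
  i=9: 1  2  2  3  4  5  6  7  8  8  8  9
  i=10: 1  2  2  3  4  5  6  7  8  8  9  10
  i=11: 1  2  2  3  4  5  6  7  8  9  10  11
  i=12: 1  2  3  4  5  6  7  8  9  10  11  12

second differences of R give the permutation w = (8, 7, 5, 1, 9, 12, 6, 4, 2, 11, 10, 3).

Rothe diagram D(w) (35 cells), 9 SE-corners (essential conditions):

[(1, 7, 0), (2, 6, 0), (3, 4, 0), (6, 6, 2), (6, 11, 5), (7, 4, 1), (8, 3, 1), (10, 10, 8), (11, 3, 2)]


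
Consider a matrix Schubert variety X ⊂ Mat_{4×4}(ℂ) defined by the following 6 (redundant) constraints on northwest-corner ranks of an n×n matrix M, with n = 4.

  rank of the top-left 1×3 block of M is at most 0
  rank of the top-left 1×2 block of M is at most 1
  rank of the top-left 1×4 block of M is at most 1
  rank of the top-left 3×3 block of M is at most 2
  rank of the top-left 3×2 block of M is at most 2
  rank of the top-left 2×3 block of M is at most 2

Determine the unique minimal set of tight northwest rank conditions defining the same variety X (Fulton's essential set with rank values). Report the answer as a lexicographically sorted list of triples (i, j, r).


Reconstructing r_w from the 6 given conditions:

  i=1: 0, 0, 0, 1
  i=2: 1, 1, 1, 2
  i=3: 1, 2, 2, 3
  i=4: 1, 2, 3, 4

the unique w with this rank table is (4, 1, 2, 3).

|D(w)|=3, |Ess(w)|=1:

[(1, 3, 0)]


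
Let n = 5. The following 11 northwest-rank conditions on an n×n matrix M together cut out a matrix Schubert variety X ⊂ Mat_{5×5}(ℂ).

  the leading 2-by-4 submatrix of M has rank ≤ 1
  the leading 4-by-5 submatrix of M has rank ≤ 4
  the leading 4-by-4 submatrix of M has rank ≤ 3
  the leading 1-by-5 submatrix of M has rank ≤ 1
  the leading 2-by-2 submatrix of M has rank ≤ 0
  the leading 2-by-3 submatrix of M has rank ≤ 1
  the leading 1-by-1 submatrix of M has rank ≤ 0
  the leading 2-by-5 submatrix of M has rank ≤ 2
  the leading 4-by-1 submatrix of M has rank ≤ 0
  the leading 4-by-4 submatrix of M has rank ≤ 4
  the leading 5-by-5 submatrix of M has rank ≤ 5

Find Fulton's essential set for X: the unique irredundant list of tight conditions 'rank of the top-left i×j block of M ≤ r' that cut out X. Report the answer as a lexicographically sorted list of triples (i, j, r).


Reconstructing r_w from the 11 given conditions:

  row 1: 0  0  1  1  1
  row 2: 0  0  1  1  2
  row 3: 0  1  2  2  3
  row 4: 0  1  2  3  4
  row 5: 1  2  3  4  5

reading off 1-entries of Δ²R: w = (3, 5, 2, 4, 1).

ℓ(w)=7; the 3 essential cells (i,j,r):

[(2, 2, 0), (2, 4, 1), (4, 1, 0)]


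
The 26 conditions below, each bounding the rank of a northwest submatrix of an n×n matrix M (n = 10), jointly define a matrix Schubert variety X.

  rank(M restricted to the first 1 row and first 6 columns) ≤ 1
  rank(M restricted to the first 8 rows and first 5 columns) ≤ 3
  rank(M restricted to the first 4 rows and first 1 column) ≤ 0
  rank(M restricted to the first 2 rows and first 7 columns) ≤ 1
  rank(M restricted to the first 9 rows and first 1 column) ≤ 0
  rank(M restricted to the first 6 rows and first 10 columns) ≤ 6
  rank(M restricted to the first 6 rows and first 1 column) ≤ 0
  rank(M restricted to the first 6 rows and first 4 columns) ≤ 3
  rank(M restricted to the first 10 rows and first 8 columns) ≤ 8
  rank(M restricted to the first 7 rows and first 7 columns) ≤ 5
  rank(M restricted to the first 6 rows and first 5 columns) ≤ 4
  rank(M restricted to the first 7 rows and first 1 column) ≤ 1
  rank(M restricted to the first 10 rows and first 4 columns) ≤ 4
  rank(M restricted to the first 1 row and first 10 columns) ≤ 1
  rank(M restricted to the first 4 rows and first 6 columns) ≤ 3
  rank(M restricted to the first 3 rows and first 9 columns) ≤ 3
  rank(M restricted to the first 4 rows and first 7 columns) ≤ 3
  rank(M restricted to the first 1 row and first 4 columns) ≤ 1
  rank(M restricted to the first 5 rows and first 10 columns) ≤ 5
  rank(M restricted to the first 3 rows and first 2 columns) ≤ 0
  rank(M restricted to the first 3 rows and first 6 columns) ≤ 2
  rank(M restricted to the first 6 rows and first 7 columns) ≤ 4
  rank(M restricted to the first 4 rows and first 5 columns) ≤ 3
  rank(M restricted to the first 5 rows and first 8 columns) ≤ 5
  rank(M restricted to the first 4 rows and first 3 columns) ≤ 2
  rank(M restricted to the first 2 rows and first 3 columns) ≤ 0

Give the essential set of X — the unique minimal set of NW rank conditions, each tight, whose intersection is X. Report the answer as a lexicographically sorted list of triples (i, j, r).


Computing R[i][j] = min implied NW-rank bound (n=10, 26 conditions):

  i=1: 0 | 0 | 0 | 1 | 1 | 1 | 1 | 1 | 1 | 1
  i=2: 0 | 0 | 0 | 1 | 1 | 1 | 1 | 2 | 2 | 2
  i=3: 0 | 0 | 1 | 2 | 2 | 2 | 2 | 3 | 3 | 3
  i=4: 0 | 1 | 2 | 3 | 3 | 3 | 3 | 4 | 4 | 4
  i=5: 0 | 1 | 2 | 3 | 3 | 4 | 4 | 5 | 5 | 5
  i=6: 0 | 1 | 2 | 3 | 3 | 4 | 4 | 5 | 6 | 6
  i=7: 0 | 1 | 2 | 3 | 3 | 4 | 5 | 6 | 7 | 7
  i=8: 0 | 1 | 2 | 3 | 3 | 4 | 5 | 6 | 7 | 8
  i=9: 0 | 1 | 2 | 3 | 4 | 5 | 6 | 7 | 8 | 9
  i=10: 1 | 2 | 3 | 4 | 5 | 6 | 7 | 8 | 9 | 10

giving w = (4, 8, 3, 2, 6, 9, 7, 10, 5, 1) via Δ²R.

Rothe diagram D(w) (22 cells), 6 SE-corners (essential conditions):

[(2, 3, 0), (2, 7, 1), (3, 2, 0), (6, 7, 4), (8, 5, 3), (9, 1, 0)]


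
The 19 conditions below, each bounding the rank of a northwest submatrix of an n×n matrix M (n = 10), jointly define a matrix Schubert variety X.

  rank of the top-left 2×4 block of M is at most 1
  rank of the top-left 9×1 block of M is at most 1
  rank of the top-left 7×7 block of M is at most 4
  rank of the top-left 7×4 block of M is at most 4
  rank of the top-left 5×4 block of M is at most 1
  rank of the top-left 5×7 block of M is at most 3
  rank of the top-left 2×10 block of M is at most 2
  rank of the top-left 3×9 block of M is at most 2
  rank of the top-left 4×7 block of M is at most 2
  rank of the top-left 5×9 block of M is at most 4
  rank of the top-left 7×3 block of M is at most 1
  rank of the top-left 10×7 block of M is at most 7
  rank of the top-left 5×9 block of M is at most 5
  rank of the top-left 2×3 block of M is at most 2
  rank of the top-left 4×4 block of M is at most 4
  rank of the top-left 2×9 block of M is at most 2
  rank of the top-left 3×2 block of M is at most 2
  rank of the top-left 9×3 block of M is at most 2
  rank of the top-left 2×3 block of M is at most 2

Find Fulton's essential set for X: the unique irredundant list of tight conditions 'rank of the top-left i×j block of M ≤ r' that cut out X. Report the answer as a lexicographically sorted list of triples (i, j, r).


Computing R[i][j] = min implied NW-rank bound (n=10, 19 conditions):

  1, 1, 1, 1, 1, 1, 1, 1, 1, 1
  1, 1, 1, 1, 2, 2, 2, 2, 2, 2
  1, 1, 1, 1, 2, 2, 2, 2, 2, 3
  1, 1, 1, 1, 2, 2, 2, 3, 3, 4
  1, 1, 1, 1, 2, 3, 3, 4, 4, 5
  1, 1, 1, 2, 3, 4, 4, 5, 5, 6
  1, 1, 1, 2, 3, 4, 4, 5, 6, 7
  1, 2, 2, 3, 4, 5, 5, 6, 7, 8
  1, 2, 2, 3, 4, 5, 6, 7, 8, 9
  1, 2, 3, 4, 5, 6, 7, 8, 9, 10

reading off 1-entries of Δ²R: w = (1, 5, 10, 8, 6, 4, 9, 2, 7, 3).

6 SE-corners of the 24-cell Rothe diagram give Ess(w):

[(3, 9, 2), (4, 7, 2), (5, 4, 1), (7, 3, 1), (7, 7, 4), (9, 3, 2)]


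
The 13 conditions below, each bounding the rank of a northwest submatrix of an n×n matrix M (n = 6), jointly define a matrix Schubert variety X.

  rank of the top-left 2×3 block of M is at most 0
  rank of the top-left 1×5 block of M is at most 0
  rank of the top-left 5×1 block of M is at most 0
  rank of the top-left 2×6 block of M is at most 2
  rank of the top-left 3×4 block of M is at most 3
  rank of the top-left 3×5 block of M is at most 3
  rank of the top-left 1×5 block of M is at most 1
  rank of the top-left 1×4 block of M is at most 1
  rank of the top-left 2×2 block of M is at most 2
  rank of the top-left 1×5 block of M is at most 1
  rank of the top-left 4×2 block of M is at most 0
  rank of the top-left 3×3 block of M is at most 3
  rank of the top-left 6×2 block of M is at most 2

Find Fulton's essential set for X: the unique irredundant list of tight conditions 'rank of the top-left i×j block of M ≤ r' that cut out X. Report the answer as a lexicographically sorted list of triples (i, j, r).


Recovering R(i,j) via the rank-extension bound from the 13 conditions:

  row 1: 0  0  0  0  0  1
  row 2: 0  0  0  1  1  2
  row 3: 0  0  1  2  2  3
  row 4: 0  0  1  2  3  4
  row 5: 0  1  2  3  4  5
  row 6: 1  2  3  4  5  6

giving w = (6, 4, 3, 5, 2, 1) via Δ²R.

D(w) has 13 cells with 4 SE-corners; essential set:

[(1, 5, 0), (2, 3, 0), (4, 2, 0), (5, 1, 0)]


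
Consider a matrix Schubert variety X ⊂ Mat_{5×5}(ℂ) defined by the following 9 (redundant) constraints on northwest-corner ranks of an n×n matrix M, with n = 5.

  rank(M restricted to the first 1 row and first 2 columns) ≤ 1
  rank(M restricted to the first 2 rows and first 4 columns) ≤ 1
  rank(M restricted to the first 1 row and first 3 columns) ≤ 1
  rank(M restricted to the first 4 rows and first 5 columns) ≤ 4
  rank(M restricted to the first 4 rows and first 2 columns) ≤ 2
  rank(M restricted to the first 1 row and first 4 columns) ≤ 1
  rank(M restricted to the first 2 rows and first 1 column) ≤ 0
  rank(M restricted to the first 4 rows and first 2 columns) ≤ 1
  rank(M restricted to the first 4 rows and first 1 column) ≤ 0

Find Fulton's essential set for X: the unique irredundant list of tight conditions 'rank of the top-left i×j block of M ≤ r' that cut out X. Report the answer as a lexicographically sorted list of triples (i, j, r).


Propagating the 9 rank bounds to every northwest block:

  i=1: 0 | 1 | 1 | 1 | 1
  i=2: 0 | 1 | 1 | 1 | 2
  i=3: 0 | 1 | 2 | 2 | 3
  i=4: 0 | 1 | 2 | 3 | 4
  i=5: 1 | 2 | 3 | 4 | 5

giving w = (2, 5, 3, 4, 1) via Δ²R.

D(w) has 6 cells with 2 SE-corners; essential set:

[(2, 4, 1), (4, 1, 0)]
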